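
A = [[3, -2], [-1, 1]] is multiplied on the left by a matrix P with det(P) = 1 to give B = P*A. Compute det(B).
1

By the multiplicative property of determinants, det(B) = det(P*A) = det(P) * det(A) = det(A),
so the determinant is invariant under multiplication by any determinant-1 matrix; we just need det(A).

det(A) = (3)(1) - (-2)(-1) = 3 - 2 = 1

Therefore det(B) = 1 * 1 = 1.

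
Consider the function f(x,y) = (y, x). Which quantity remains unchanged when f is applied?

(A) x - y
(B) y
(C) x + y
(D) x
C

For f(x,y) = (y, x):
After applying f: x' = y, y' = x. So x' + y' = y + x = x + y.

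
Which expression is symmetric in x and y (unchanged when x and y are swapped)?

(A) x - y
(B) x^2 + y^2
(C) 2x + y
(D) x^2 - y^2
B

A symmetric expression is unchanged when the variables are permuted; here the transformation to test is the swap (x, y) -> (y, x).
Substitute the transformed coordinates into each option and compare with the original:
(A) x - y  ->  (y) - (x) = -x + y   [differs from x - y: not invariant]
(B) x^2 + y^2  ->  (y)^2 + (x)^2 = x^2 + y^2   [equals x^2 + y^2: invariant]
(C) 2x + y  ->  2(y) + (x) = x + 2y   [differs from 2x + y: not invariant]
(D) x^2 - y^2  ->  (y)^2 - (x)^2 = -x^2 + y^2   [differs from x^2 - y^2: not invariant]

Only option (B), x^2 + y^2, is unchanged by the transformation.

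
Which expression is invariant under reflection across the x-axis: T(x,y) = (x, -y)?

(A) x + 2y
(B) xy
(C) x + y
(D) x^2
D

The map is reflection across the x-axis: T(x,y) = (x, -y).
Substitute the transformed coordinates into each option and compare with the original:
(A) x + 2y  ->  (x) + 2(-y) = x - 2y   [differs from x + 2y: not invariant]
(B) xy  ->  (x)(-y) = -xy   [differs from xy: not invariant]
(C) x + y  ->  (x) + (-y) = x - y   [differs from x + y: not invariant]
(D) x^2  ->  (x)^2 = x^2   [equals x^2: invariant]

Only option (D), x^2, is unchanged by the transformation.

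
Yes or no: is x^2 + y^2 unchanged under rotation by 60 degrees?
Yes

Applying rotation by 60 degrees: x' = x*cos(60 degrees) - y*sin(60 degrees) = x/2 - sqrt(3)y/2, y' = x*sin(60 degrees) + y*cos(60 degrees) = sqrt(3)x/2 + y/2

Substituting into x^2 + y^2:
(x/2 - sqrt(3)y/2)^2 + (sqrt(3)x/2 + y/2)^2
= x^2 + y^2

This equals the original expression x^2 + y^2, so it IS invariant.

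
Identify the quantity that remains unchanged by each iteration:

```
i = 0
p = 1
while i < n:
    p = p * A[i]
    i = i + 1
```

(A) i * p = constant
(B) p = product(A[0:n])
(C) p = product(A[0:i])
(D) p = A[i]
C

A loop invariant must hold before the first iteration and be re-established by every execution of the body.

(C) p = product(A[0:i]): Initially i = 0 and p = 1 = product of the empty slice A[0:0]. If p = product(A[0:i]) holds at the top of an iteration, the body sets p to product(A[0:i]) * A[i] = product(A[0:i+1]) and then i to i+1, so the property is restored. At exit i = n, giving p = product(A[0:n]).

The other options fail:
(A) i * p = constant: initially i * p = 0, but after one iteration it is 1 * A[0], which is nonzero in general.
(B) p = product(A[0:n]): false before the loop (p = 1, not the full product) -- it only becomes true at exit.
(D) p = A[i]: after the first iteration p = A[0] but i = 1; in general p is a product of several elements, not a single one.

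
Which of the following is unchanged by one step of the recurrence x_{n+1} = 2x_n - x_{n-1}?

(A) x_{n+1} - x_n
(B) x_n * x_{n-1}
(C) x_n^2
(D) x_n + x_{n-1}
A

For the recurrence x_{n+1} = 2x_n - x_{n-1}:

If x_{n+1} = 2x_n - x_{n-1}, then:
x_{n+1} - x_n = x_n - x_{n-1}
The first difference is constant throughout the sequence.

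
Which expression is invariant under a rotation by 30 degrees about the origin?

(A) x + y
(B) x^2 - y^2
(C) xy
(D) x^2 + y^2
D

A rotation by 30 degrees sends (x, y) to (sqrt(3)x/2 - y/2, x/2 + sqrt(3)y/2).
Substitute the transformed coordinates into each option and compare with the original:
(A) x + y  ->  (sqrt(3)x/2 - y/2) + (x/2 + sqrt(3)y/2) = x/2 + sqrt(3)x/2 - y/2 + sqrt(3)y/2   [differs from x + y: not invariant]
(B) x^2 - y^2  ->  (sqrt(3)x/2 - y/2)^2 - (x/2 + sqrt(3)y/2)^2 = x^2/2 - sqrt(3)xy - y^2/2   [differs from x^2 - y^2: not invariant]
(C) xy  ->  (sqrt(3)x/2 - y/2)(x/2 + sqrt(3)y/2) = sqrt(3)x^2/4 + xy/2 - sqrt(3)y^2/4   [differs from xy: not invariant]
(D) x^2 + y^2  ->  (sqrt(3)x/2 - y/2)^2 + (x/2 + sqrt(3)y/2)^2 = x^2 + y^2   [equals x^2 + y^2: invariant]

Only option (D), x^2 + y^2, is unchanged by the transformation.
Geometrically, x^2 + y^2 is the squared distance from the origin, which every rotation about the origin preserves.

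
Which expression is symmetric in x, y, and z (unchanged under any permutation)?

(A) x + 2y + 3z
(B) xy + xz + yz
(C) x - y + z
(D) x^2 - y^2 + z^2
B

A symmetric expression is unchanged when the variables are permuted; here the transformation to test is the swap (x, y) -> (y, x).
A symmetric expression must survive every permutation; the single swap x <-> y already eliminates the distractors, and the keyed expression is also unchanged by x <-> z and y <-> z (each variable enters it in exactly the same way).
Substitute the transformed coordinates into each option and compare with the original:
(A) x + 2y + 3z  ->  (y) + 2(x) + 3z = 2x + y + 3z   [differs from x + 2y + 3z: not invariant]
(B) xy + xz + yz  ->  (y)(x) + (y)z + (x)z = xy + xz + yz   [equals xy + xz + yz: invariant]
(C) x - y + z  ->  (y) - (x) + z = -x + y + z   [differs from x - y + z: not invariant]
(D) x^2 - y^2 + z^2  ->  (y)^2 - (x)^2 + z^2 = -x^2 + y^2 + z^2   [differs from x^2 - y^2 + z^2: not invariant]

Only option (B), xy + xz + yz, is unchanged by the transformation.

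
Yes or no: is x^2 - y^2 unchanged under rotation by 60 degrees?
No

Applying rotation by 60 degrees: x' = x*cos(60 degrees) - y*sin(60 degrees) = x/2 - sqrt(3)y/2, y' = x*sin(60 degrees) + y*cos(60 degrees) = sqrt(3)x/2 + y/2

Substituting into x^2 - y^2:
(x/2 - sqrt(3)y/2)^2 - (sqrt(3)x/2 + y/2)^2
= -x^2/2 - sqrt(3)xy + y^2/2

This differs from the original expression x^2 - y^2, so it is NOT invariant.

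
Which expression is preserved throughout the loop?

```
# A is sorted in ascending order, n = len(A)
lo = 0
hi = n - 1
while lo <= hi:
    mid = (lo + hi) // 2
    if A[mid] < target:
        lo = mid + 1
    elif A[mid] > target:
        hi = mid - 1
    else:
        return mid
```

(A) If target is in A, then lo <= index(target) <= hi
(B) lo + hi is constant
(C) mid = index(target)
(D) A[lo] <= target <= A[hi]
A

A loop invariant must hold before the first iteration and be re-established by every execution of the body.

(A) If target is in A, then lo <= index(target) <= hi: Before the loop [lo, hi] = [0, n-1] covers every index. When A[mid] < target, sortedness puts target strictly to the right of mid, so setting lo = mid + 1 keeps index(target) in [lo, hi]; symmetrically for hi = mid - 1. Hence 'if target is in A then lo <= index(target) <= hi' holds after every iteration, and when lo > hi it proves target is absent.

The other options fail:
(B) lo + hi is constant: each iteration moves exactly one of lo, hi, so lo + hi changes (e.g. 0 + (n-1) becomes (mid+1) + (n-1)).
(C) mid = index(target): mid is just the current probe; it equals index(target) only on the iteration that returns.
(D) A[lo] <= target <= A[hi]: fails when target is not in A (e.g. target < A[0] already violates it before the loop), so it is not maintained in general.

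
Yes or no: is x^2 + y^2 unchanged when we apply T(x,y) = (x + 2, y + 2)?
No

Substitute T(x,y) = (x + 2, y + 2) into the expression and compare with the original.

Original: x^2 + y^2
After applying T: (x + 2)^2 + (y + 2)^2 = x^2 + 4x + y^2 + 4y + 8

This differs from the original x^2 + y^2 (difference: 4x + 4y + 8), so the expression is NOT invariant.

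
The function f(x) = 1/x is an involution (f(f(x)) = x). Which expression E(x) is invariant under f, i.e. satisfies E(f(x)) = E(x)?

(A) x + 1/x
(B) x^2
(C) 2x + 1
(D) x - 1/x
A

Replace x by f(x) = 1/x in each option and simplify. As a quick numerical cross-check, also compare E(5) with E(f(5)) = E(1/5).

(A) x + 1/x  ->  (1/x) + 1/(1/x), which simplifies back to x + 1/x; check: E(5) = 26/5, E(1/5) = 26/5.   [invariant]
(B) x^2  ->  (1/x)^2 = x^(-2); check: E(5) = 25 but E(1/5) = 1/25.   [not invariant]
(C) 2x + 1  ->  2(1/x) + 1 = (x + 2)/x; check: E(5) = 11 but E(1/5) = 7/5.   [not invariant]
(D) x - 1/x  ->  (1/x) - 1/(1/x) = -x + 1/x; check: E(5) = 24/5 but E(1/5) = -24/5.   [not invariant]

Only (A) is unchanged. E is symmetric under swapping x with f(x) = 1/x, which is exactly what an involution does.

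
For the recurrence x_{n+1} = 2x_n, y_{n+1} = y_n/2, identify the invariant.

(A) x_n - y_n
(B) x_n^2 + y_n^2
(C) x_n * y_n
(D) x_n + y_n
C

For the recurrence x_{n+1} = 2x_n, y_{n+1} = y_n/2:

x_{n+1} * y_{n+1} = (2x_n) * (y_n/2) = x_n * y_n
The product is conserved.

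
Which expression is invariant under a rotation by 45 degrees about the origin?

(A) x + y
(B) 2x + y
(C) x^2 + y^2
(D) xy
C

A rotation by 45 degrees sends (x, y) to (sqrt(2)x/2 - sqrt(2)y/2, sqrt(2)x/2 + sqrt(2)y/2).
Substitute the transformed coordinates into each option and compare with the original:
(A) x + y  ->  (sqrt(2)x/2 - sqrt(2)y/2) + (sqrt(2)x/2 + sqrt(2)y/2) = sqrt(2)x   [differs from x + y: not invariant]
(B) 2x + y  ->  2(sqrt(2)x/2 - sqrt(2)y/2) + (sqrt(2)x/2 + sqrt(2)y/2) = 3sqrt(2)x/2 - sqrt(2)y/2   [differs from 2x + y: not invariant]
(C) x^2 + y^2  ->  (sqrt(2)x/2 - sqrt(2)y/2)^2 + (sqrt(2)x/2 + sqrt(2)y/2)^2 = x^2 + y^2   [equals x^2 + y^2: invariant]
(D) xy  ->  (sqrt(2)x/2 - sqrt(2)y/2)(sqrt(2)x/2 + sqrt(2)y/2) = x^2/2 - y^2/2   [differs from xy: not invariant]

Only option (C), x^2 + y^2, is unchanged by the transformation.
Geometrically, x^2 + y^2 is the squared distance from the origin, which every rotation about the origin preserves.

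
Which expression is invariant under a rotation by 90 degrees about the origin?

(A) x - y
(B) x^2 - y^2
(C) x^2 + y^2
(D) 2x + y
C

A rotation by 90 degrees sends (x, y) to (-y, x).
Substitute the transformed coordinates into each option and compare with the original:
(A) x - y  ->  (-y) - (x) = -x - y   [differs from x - y: not invariant]
(B) x^2 - y^2  ->  (-y)^2 - (x)^2 = -x^2 + y^2   [differs from x^2 - y^2: not invariant]
(C) x^2 + y^2  ->  (-y)^2 + (x)^2 = x^2 + y^2   [equals x^2 + y^2: invariant]
(D) 2x + y  ->  2(-y) + (x) = x - 2y   [differs from 2x + y: not invariant]

Only option (C), x^2 + y^2, is unchanged by the transformation.
Geometrically, x^2 + y^2 is the squared distance from the origin, which every rotation about the origin preserves.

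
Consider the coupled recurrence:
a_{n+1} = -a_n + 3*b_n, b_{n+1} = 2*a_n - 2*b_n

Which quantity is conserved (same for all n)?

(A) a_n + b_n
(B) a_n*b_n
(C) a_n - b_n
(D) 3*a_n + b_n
A

Replace a_n by a_{n+1} = -a_n + 3*b_n and b_n by b_{n+1} = 2*a_n - 2*b_n in each option and simplify:
(A) a_n + b_n  ->  (-a_n + 3*b_n) + (2*a_n - 2*b_n) = a_n + b_n   [conserved]
(B) a_n*b_n  ->  (-a_n + 3*b_n)*(2*a_n - 2*b_n) = -2*a_n^2 + 8*a_n*b_n - 6*b_n^2   [not conserved]
(C) a_n - b_n  ->  (-a_n + 3*b_n) - (2*a_n - 2*b_n) = -3*a_n + 5*b_n   [not conserved]
(D) 3*a_n + b_n  ->  3*(-a_n + 3*b_n) + (2*a_n - 2*b_n) = -a_n + 7*b_n   [not conserved]

Only (A) a_n + b_n returns to itself after one step, so it is the conserved quantity.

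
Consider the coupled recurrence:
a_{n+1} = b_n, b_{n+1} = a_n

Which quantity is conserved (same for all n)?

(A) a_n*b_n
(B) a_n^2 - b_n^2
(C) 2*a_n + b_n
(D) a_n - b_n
A

Replace a_n by a_{n+1} = b_n and b_n by b_{n+1} = a_n in each option and simplify:
(A) a_n*b_n  ->  (b_n)*(a_n) = a_n*b_n   [conserved]
(B) a_n^2 - b_n^2  ->  (b_n)^2 - (a_n)^2 = -a_n^2 + b_n^2   [not conserved]
(C) 2*a_n + b_n  ->  2*(b_n) + (a_n) = a_n + 2*b_n   [not conserved]
(D) a_n - b_n  ->  (b_n) - (a_n) = -a_n + b_n   [not conserved]

Only (A) a_n*b_n returns to itself after one step, so it is the conserved quantity.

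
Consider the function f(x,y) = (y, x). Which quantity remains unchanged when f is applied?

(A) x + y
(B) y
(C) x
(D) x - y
A

For f(x,y) = (y, x):
After applying f: x' = y, y' = x. So x' + y' = y + x = x + y.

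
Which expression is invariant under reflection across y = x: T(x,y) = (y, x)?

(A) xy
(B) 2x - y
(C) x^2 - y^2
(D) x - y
A

The map is reflection across y = x: T(x,y) = (y, x).
Substitute the transformed coordinates into each option and compare with the original:
(A) xy  ->  (y)(x) = xy   [equals xy: invariant]
(B) 2x - y  ->  2(y) - (x) = -x + 2y   [differs from 2x - y: not invariant]
(C) x^2 - y^2  ->  (y)^2 - (x)^2 = -x^2 + y^2   [differs from x^2 - y^2: not invariant]
(D) x - y  ->  (y) - (x) = -x + y   [differs from x - y: not invariant]

Only option (A), xy, is unchanged by the transformation.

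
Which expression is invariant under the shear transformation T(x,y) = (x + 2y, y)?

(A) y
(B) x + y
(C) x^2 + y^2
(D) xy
A

Under the shear T(x,y) = (x + 2y, y):
Substitute the transformed coordinates into each option and compare with the original:
(A) y  ->  (y) = y   [equals y: invariant]
(B) x + y  ->  (x + 2y) + (y) = x + 3y   [differs from x + y: not invariant]
(C) x^2 + y^2  ->  (x + 2y)^2 + (y)^2 = x^2 + 4xy + 5y^2   [differs from x^2 + y^2: not invariant]
(D) xy  ->  (x + 2y)(y) = xy + 2y^2   [differs from xy: not invariant]

Only option (A), y, is unchanged by the transformation.
A horizontal shear moves points parallel to the x-axis, so the y-coordinate (and any function of y alone) is unchanged.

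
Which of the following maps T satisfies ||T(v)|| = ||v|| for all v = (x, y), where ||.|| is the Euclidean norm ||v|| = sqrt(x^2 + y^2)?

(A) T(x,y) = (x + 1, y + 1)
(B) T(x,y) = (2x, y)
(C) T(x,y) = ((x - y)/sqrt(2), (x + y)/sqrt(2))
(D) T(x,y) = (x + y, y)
C

A transformation preserves a norm if ||T(v)|| = ||v|| for every v; a single vector where the norm changes rules an option out.

(A) T(x,y) = (x + 1, y + 1): v = (1, 0) has norm sqrt((1)^2 + (0)^2) = 1, but T(v) = (2, 1) has norm sqrt(5) -- not preserved.
(B) T(x,y) = (2x, y): v = (1, 0) has norm sqrt((1)^2 + (0)^2) = 1, but T(v) = (2, 0) has norm 2 -- not preserved.
(C) T(x,y) = ((x - y)/sqrt(2), (x + y)/sqrt(2)): preserves the norm -- it is an orthogonal map (a rotation/reflection), and (sqrt(2)(x - y)/2)^2 + (sqrt(2)(x + y)/2)^2 simplifies to x^2 + y^2.
(D) T(x,y) = (x + y, y): v = (0, 1) has norm sqrt((0)^2 + (1)^2) = 1, but T(v) = (1, 1) has norm sqrt(2) -- not preserved.

Therefore the answer is (C).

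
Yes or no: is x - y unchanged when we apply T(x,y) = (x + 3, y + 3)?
Yes

Substitute T(x,y) = (x + 3, y + 3) into the expression and compare with the original.

Original: x - y
After applying T: (x + 3) - (y + 3) = x - y

This is identical to the original x - y, so the expression is invariant.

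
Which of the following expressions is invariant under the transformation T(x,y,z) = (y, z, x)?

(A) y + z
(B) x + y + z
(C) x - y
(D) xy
B

Apply T(x,y,z) = (y, z, x) to each option, i.e. replace (x, y, z) by the transformed coordinates.
Substitute the transformed coordinates into each option and compare with the original:
(A) y + z  ->  (z) + (x) = x + z   [differs from y + z: not invariant]
(B) x + y + z  ->  (y) + (z) + (x) = x + y + z   [equals x + y + z: invariant]
(C) x - y  ->  (y) - (z) = y - z   [differs from x - y: not invariant]
(D) xy  ->  (y)(z) = yz   [differs from xy: not invariant]

Only option (B), x + y + z, is unchanged by the transformation.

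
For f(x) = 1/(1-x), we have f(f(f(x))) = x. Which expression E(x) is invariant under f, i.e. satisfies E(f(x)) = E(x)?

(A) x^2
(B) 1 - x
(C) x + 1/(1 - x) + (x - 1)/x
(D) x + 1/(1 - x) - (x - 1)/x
C

Replace x by f(x) = 1/(1 - x) in each option and simplify. As a quick numerical cross-check, also compare E(3) with E(f(3)) = E(-1/2).

(A) x^2  ->  (1/(1 - x))^2 = (x - 1)^(-2); check: E(3) = 9 but E(-1/2) = 1/4.   [not invariant]
(B) 1 - x  ->  1 - (1/(1 - x)) = x/(x - 1); check: E(3) = -2 but E(-1/2) = 3/2.   [not invariant]
(C) x + 1/(1 - x) + (x - 1)/x  ->  (1/(1 - x)) + 1/(1 - (1/(1 - x))) + ((1/(1 - x)) - 1)/(1/(1 - x)), which simplifies back to x + 1/(1 - x) + (x - 1)/x; check: E(3) = 19/6, E(-1/2) = 19/6.   [invariant]
(D) x + 1/(1 - x) - (x - 1)/x  ->  (1/(1 - x)) + 1/(1 - (1/(1 - x))) - ((1/(1 - x)) - 1)/(1/(1 - x)) = (x^2(1 - x) - x + (x - 1)^2)/(x(x - 1)); check: E(3) = 11/6 but E(-1/2) = -17/6.   [not invariant]

Only (C) is unchanged. Indeed f(f(x)) = 1/(1 - 1/(1-x)) = (1-x)/(-x) = (x-1)/x, so E(x) = x + f(x) + f(f(x)) is the sum over the whole 3-cycle; applying f just permutes the three terms cyclically (x -> f(x) -> f(f(x)) -> x), leaving the sum unchanged.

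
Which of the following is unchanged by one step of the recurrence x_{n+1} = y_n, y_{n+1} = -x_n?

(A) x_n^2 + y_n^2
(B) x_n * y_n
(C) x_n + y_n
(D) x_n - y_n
A

For the recurrence x_{n+1} = y_n, y_{n+1} = -x_n:

x_{n+1}^2 + y_{n+1}^2 = y_n^2 + (-x_n)^2 = x_n^2 + y_n^2
The sum of squares is conserved (like energy in a harmonic oscillator).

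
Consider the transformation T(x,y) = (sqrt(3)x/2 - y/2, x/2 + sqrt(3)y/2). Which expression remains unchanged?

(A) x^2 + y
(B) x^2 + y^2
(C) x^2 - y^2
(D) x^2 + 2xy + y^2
B

An expression E(x,y) is invariant under T if E(T(x,y)) = E(x,y). Here T(x,y) = (sqrt(3)x/2 - y/2, x/2 + sqrt(3)y/2).
Substitute the transformed coordinates into each option and compare with the original:
(A) x^2 + y  ->  (sqrt(3)x/2 - y/2)^2 + (x/2 + sqrt(3)y/2) = 3x^2/4 - sqrt(3)xy/2 + x/2 + y^2/4 + sqrt(3)y/2   [differs from x^2 + y: not invariant]
(B) x^2 + y^2  ->  (sqrt(3)x/2 - y/2)^2 + (x/2 + sqrt(3)y/2)^2 = x^2 + y^2   [equals x^2 + y^2: invariant]
(C) x^2 - y^2  ->  (sqrt(3)x/2 - y/2)^2 - (x/2 + sqrt(3)y/2)^2 = x^2/2 - sqrt(3)xy - y^2/2   [differs from x^2 - y^2: not invariant]
(D) x^2 + 2xy + y^2  ->  (sqrt(3)x/2 - y/2)^2 + 2(sqrt(3)x/2 - y/2)(x/2 + sqrt(3)y/2) + (x/2 + sqrt(3)y/2)^2 = sqrt(3)x^2/2 + x^2 + xy - sqrt(3)y^2/2 + y^2   [differs from x^2 + 2xy + y^2: not invariant]

Only option (B), x^2 + y^2, is unchanged by the transformation.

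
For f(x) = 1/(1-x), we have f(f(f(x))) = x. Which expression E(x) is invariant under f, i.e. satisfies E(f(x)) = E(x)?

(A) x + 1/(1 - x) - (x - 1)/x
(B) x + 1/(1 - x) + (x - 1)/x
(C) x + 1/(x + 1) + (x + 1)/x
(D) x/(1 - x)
B

Replace x by f(x) = 1/(1 - x) in each option and simplify. As a quick numerical cross-check, also compare E(5) with E(f(5)) = E(-1/4).

(A) x + 1/(1 - x) - (x - 1)/x  ->  (1/(1 - x)) + 1/(1 - (1/(1 - x))) - ((1/(1 - x)) - 1)/(1/(1 - x)) = (x^2(1 - x) - x + (x - 1)^2)/(x(x - 1)); check: E(5) = 79/20 but E(-1/4) = -89/20.   [not invariant]
(B) x + 1/(1 - x) + (x - 1)/x  ->  (1/(1 - x)) + 1/(1 - (1/(1 - x))) + ((1/(1 - x)) - 1)/(1/(1 - x)), which simplifies back to x + 1/(1 - x) + (x - 1)/x; check: E(5) = 111/20, E(-1/4) = 111/20.   [invariant]
(C) x + 1/(x + 1) + (x + 1)/x  ->  (1/(1 - x)) + 1/((1/(1 - x)) + 1) + ((1/(1 - x)) + 1)/(1/(1 - x)) = (-x^3 + 6x^2 - 11x + 7)/(x^2 - 3x + 2); check: E(5) = 191/30 but E(-1/4) = -23/12.   [not invariant]
(D) x/(1 - x)  ->  (1/(1 - x))/(1 - (1/(1 - x))) = -1/x; check: E(5) = -5/4 but E(-1/4) = -1/5.   [not invariant]

Only (B) is unchanged. Indeed f(f(x)) = 1/(1 - 1/(1-x)) = (1-x)/(-x) = (x-1)/x, so E(x) = x + f(x) + f(f(x)) is the sum over the whole 3-cycle; applying f just permutes the three terms cyclically (x -> f(x) -> f(f(x)) -> x), leaving the sum unchanged.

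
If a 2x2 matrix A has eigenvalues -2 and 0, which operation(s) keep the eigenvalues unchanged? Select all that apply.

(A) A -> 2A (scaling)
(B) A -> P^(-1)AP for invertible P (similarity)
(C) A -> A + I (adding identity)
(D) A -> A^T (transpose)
B and D

Eigenvalues are preserved by:
1. Similarity transformations: A -> P^(-1)AP (same characteristic polynomial)
2. Transpose: A^T has the same eigenvalues as A

Eigenvalues are NOT preserved by:
- Adding identity: eigenvalues become -2+1, 0+1
- Scaling: eigenvalues become -4, 0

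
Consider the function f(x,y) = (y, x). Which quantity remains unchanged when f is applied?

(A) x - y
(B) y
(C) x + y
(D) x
C

For f(x,y) = (y, x):
After applying f: x' = y, y' = x. So x' + y' = y + x = x + y.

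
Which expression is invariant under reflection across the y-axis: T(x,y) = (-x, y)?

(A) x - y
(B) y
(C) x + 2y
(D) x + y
B

The map is reflection across the y-axis: T(x,y) = (-x, y).
Substitute the transformed coordinates into each option and compare with the original:
(A) x - y  ->  (-x) - (y) = -x - y   [differs from x - y: not invariant]
(B) y  ->  (y) = y   [equals y: invariant]
(C) x + 2y  ->  (-x) + 2(y) = -x + 2y   [differs from x + 2y: not invariant]
(D) x + y  ->  (-x) + (y) = -x + y   [differs from x + y: not invariant]

Only option (B), y, is unchanged by the transformation.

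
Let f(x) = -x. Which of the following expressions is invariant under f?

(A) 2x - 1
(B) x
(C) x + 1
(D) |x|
D

For f(x) = -x:
Applying f replaces x by -x. Since |-x| = |x|, the absolute value is unchanged by f, whereas x -> -x, 2x - 1 -> -2x - 1 and x + 1 -> -x + 1 all change.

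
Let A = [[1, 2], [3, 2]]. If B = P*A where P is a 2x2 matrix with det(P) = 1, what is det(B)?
-4

By the multiplicative property of determinants, det(B) = det(P*A) = det(P) * det(A) = det(A),
so the determinant is invariant under multiplication by any determinant-1 matrix; we just need det(A).

det(A) = (1)(2) - (2)(3) = 2 - 6 = -4

Therefore det(B) = 1 * (-4) = -4.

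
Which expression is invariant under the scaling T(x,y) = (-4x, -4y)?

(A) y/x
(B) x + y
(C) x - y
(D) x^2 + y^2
A

Under the uniform scaling T(x,y) = (-4x, -4y):
Substitute the transformed coordinates into each option and compare with the original:
(A) y/x  ->  (-4y)/(-4x) = y/x   [equals y/x: invariant]
(B) x + y  ->  (-4x) + (-4y) = -4x - 4y   [differs from x + y: not invariant]
(C) x - y  ->  (-4x) - (-4y) = -4x + 4y   [differs from x - y: not invariant]
(D) x^2 + y^2  ->  (-4x)^2 + (-4y)^2 = 16x^2 + 16y^2   [differs from x^2 + y^2: not invariant]

Only option (A), y/x, is unchanged by the transformation.
The common factor -4 cancels in a ratio of coordinates, while sums, products and sums of squares pick up factors of -4 or 16.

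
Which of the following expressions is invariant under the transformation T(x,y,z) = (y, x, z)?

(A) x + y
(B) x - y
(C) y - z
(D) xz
A

Apply T(x,y,z) = (y, x, z) to each option, i.e. replace (x, y, z) by the transformed coordinates.
Substitute the transformed coordinates into each option and compare with the original:
(A) x + y  ->  (y) + (x) = x + y   [equals x + y: invariant]
(B) x - y  ->  (y) - (x) = -x + y   [differs from x - y: not invariant]
(C) y - z  ->  (x) - (z) = x - z   [differs from y - z: not invariant]
(D) xz  ->  (y)(z) = yz   [differs from xz: not invariant]

Only option (A), x + y, is unchanged by the transformation.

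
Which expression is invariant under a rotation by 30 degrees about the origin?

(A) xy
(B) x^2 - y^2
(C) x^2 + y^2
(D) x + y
C

A rotation by 30 degrees sends (x, y) to (sqrt(3)x/2 - y/2, x/2 + sqrt(3)y/2).
Substitute the transformed coordinates into each option and compare with the original:
(A) xy  ->  (sqrt(3)x/2 - y/2)(x/2 + sqrt(3)y/2) = sqrt(3)x^2/4 + xy/2 - sqrt(3)y^2/4   [differs from xy: not invariant]
(B) x^2 - y^2  ->  (sqrt(3)x/2 - y/2)^2 - (x/2 + sqrt(3)y/2)^2 = x^2/2 - sqrt(3)xy - y^2/2   [differs from x^2 - y^2: not invariant]
(C) x^2 + y^2  ->  (sqrt(3)x/2 - y/2)^2 + (x/2 + sqrt(3)y/2)^2 = x^2 + y^2   [equals x^2 + y^2: invariant]
(D) x + y  ->  (sqrt(3)x/2 - y/2) + (x/2 + sqrt(3)y/2) = x/2 + sqrt(3)x/2 - y/2 + sqrt(3)y/2   [differs from x + y: not invariant]

Only option (C), x^2 + y^2, is unchanged by the transformation.
Geometrically, x^2 + y^2 is the squared distance from the origin, which every rotation about the origin preserves.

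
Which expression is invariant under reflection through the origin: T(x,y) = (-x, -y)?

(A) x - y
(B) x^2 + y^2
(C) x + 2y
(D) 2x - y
B

The map is reflection through the origin: T(x,y) = (-x, -y).
Substitute the transformed coordinates into each option and compare with the original:
(A) x - y  ->  (-x) - (-y) = -x + y   [differs from x - y: not invariant]
(B) x^2 + y^2  ->  (-x)^2 + (-y)^2 = x^2 + y^2   [equals x^2 + y^2: invariant]
(C) x + 2y  ->  (-x) + 2(-y) = -x - 2y   [differs from x + 2y: not invariant]
(D) 2x - y  ->  2(-x) - (-y) = -2x + y   [differs from 2x - y: not invariant]

Only option (B), x^2 + y^2, is unchanged by the transformation.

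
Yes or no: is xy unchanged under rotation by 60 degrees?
No

Applying rotation by 60 degrees: x' = x*cos(60 degrees) - y*sin(60 degrees) = x/2 - sqrt(3)y/2, y' = x*sin(60 degrees) + y*cos(60 degrees) = sqrt(3)x/2 + y/2

Substituting into xy:
(x/2 - sqrt(3)y/2)(sqrt(3)x/2 + y/2)
= sqrt(3)x^2/4 - xy/2 - sqrt(3)y^2/4

This differs from the original expression xy, so it is NOT invariant.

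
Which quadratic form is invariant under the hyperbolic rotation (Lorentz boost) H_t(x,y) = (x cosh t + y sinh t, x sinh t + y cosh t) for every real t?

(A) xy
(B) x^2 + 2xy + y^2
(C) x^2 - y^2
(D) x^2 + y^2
C

Write x' = x cosh t + y sinh t, y' = x sinh t + y cosh t and substitute into each option:
(A) xy: (x cosh t + y sinh t)(x sinh t + y cosh t) = xy(cosh^2 t + sinh^2 t) + (x^2 + y^2) sinh t cosh t = xy cosh 2t + (x^2 + y^2)(sinh 2t)/2   [not invariant for t != 0]
(B) x^2 + 2xy + y^2: (x' + y')^2 with x' + y' = (x + y)(cosh t + sinh t) = (x + y)e^t, so it becomes (x + y)^2 e^(2t)   [not invariant for t != 0]
(C) x^2 - y^2: (x cosh t + y sinh t)^2 - (x sinh t + y cosh t)^2 = x^2(cosh^2 t - sinh^2 t) + 2xy(cosh t sinh t - sinh t cosh t) + y^2(sinh^2 t - cosh^2 t) = x^2 - y^2   [invariant, using cosh^2 t - sinh^2 t = 1]
(D) x^2 + y^2: (x cosh t + y sinh t)^2 + (x sinh t + y cosh t)^2 = (x^2 + y^2)(cosh^2 t + sinh^2 t) + 4xy sinh t cosh t = (x^2 + y^2) cosh 2t + 2xy sinh 2t   [not invariant for t != 0]

Only (C) x^2 - y^2 is unchanged; it is the Minkowski form preserved by Lorentz boosts, just as x^2 + y^2 is preserved by ordinary rotations.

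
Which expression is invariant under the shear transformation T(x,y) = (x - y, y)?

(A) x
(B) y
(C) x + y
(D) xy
B

Under the shear T(x,y) = (x - y, y):
Substitute the transformed coordinates into each option and compare with the original:
(A) x  ->  (x - y) = x - y   [differs from x: not invariant]
(B) y  ->  (y) = y   [equals y: invariant]
(C) x + y  ->  (x - y) + (y) = x   [differs from x + y: not invariant]
(D) xy  ->  (x - y)(y) = xy - y^2   [differs from xy: not invariant]

Only option (B), y, is unchanged by the transformation.
A horizontal shear moves points parallel to the x-axis, so the y-coordinate (and any function of y alone) is unchanged.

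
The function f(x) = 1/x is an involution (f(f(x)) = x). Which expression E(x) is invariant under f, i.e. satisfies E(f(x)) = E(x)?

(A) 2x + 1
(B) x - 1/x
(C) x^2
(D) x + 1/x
D

Replace x by f(x) = 1/x in each option and simplify. As a quick numerical cross-check, also compare E(5) with E(f(5)) = E(1/5).

(A) 2x + 1  ->  2(1/x) + 1 = (x + 2)/x; check: E(5) = 11 but E(1/5) = 7/5.   [not invariant]
(B) x - 1/x  ->  (1/x) - 1/(1/x) = -x + 1/x; check: E(5) = 24/5 but E(1/5) = -24/5.   [not invariant]
(C) x^2  ->  (1/x)^2 = x^(-2); check: E(5) = 25 but E(1/5) = 1/25.   [not invariant]
(D) x + 1/x  ->  (1/x) + 1/(1/x), which simplifies back to x + 1/x; check: E(5) = 26/5, E(1/5) = 26/5.   [invariant]

Only (D) is unchanged. E is symmetric under swapping x with f(x) = 1/x, which is exactly what an involution does.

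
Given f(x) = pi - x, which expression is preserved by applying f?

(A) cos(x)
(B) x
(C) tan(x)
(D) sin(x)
D

For f(x) = pi - x:
sin(pi - x) = sin(x), so sine is invariant under this transformation.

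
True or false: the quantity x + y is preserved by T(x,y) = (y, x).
True

Substitute T(x,y) = (y, x) into the expression and compare with the original.

Original: x + y
After applying T: (y) + (x) = x + y

This is identical to the original x + y, so the expression is invariant.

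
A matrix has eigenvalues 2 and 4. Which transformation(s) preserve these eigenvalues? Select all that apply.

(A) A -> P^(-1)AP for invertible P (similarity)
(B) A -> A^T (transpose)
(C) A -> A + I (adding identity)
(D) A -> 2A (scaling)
A and B

Eigenvalues are preserved by:
1. Similarity transformations: A -> P^(-1)AP (same characteristic polynomial)
2. Transpose: A^T has the same eigenvalues as A

Eigenvalues are NOT preserved by:
- Adding identity: eigenvalues become 2+1, 4+1
- Scaling: eigenvalues become 4, 8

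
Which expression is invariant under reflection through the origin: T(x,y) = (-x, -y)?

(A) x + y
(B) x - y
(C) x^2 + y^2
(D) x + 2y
C

The map is reflection through the origin: T(x,y) = (-x, -y).
Substitute the transformed coordinates into each option and compare with the original:
(A) x + y  ->  (-x) + (-y) = -x - y   [differs from x + y: not invariant]
(B) x - y  ->  (-x) - (-y) = -x + y   [differs from x - y: not invariant]
(C) x^2 + y^2  ->  (-x)^2 + (-y)^2 = x^2 + y^2   [equals x^2 + y^2: invariant]
(D) x + 2y  ->  (-x) + 2(-y) = -x - 2y   [differs from x + 2y: not invariant]

Only option (C), x^2 + y^2, is unchanged by the transformation.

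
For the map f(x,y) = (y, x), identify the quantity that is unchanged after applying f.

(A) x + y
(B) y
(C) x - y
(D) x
A

For f(x,y) = (y, x):
After applying f: x' = y, y' = x. So x' + y' = y + x = x + y.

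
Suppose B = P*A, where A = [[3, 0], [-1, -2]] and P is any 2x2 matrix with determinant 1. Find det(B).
-6

By the multiplicative property of determinants, det(B) = det(P*A) = det(P) * det(A) = det(A),
so the determinant is invariant under multiplication by any determinant-1 matrix; we just need det(A).

det(A) = (3)(-2) - (0)(-1) = -6 - 0 = -6

Therefore det(B) = 1 * (-6) = -6.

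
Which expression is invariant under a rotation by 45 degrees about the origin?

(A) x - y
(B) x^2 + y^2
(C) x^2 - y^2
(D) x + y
B

A rotation by 45 degrees sends (x, y) to (sqrt(2)x/2 - sqrt(2)y/2, sqrt(2)x/2 + sqrt(2)y/2).
Substitute the transformed coordinates into each option and compare with the original:
(A) x - y  ->  (sqrt(2)x/2 - sqrt(2)y/2) - (sqrt(2)x/2 + sqrt(2)y/2) = -sqrt(2)y   [differs from x - y: not invariant]
(B) x^2 + y^2  ->  (sqrt(2)x/2 - sqrt(2)y/2)^2 + (sqrt(2)x/2 + sqrt(2)y/2)^2 = x^2 + y^2   [equals x^2 + y^2: invariant]
(C) x^2 - y^2  ->  (sqrt(2)x/2 - sqrt(2)y/2)^2 - (sqrt(2)x/2 + sqrt(2)y/2)^2 = -2xy   [differs from x^2 - y^2: not invariant]
(D) x + y  ->  (sqrt(2)x/2 - sqrt(2)y/2) + (sqrt(2)x/2 + sqrt(2)y/2) = sqrt(2)x   [differs from x + y: not invariant]

Only option (B), x^2 + y^2, is unchanged by the transformation.
Geometrically, x^2 + y^2 is the squared distance from the origin, which every rotation about the origin preserves.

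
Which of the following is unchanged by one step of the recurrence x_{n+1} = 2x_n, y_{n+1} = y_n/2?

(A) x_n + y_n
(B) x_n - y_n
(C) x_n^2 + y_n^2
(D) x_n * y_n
D

For the recurrence x_{n+1} = 2x_n, y_{n+1} = y_n/2:

x_{n+1} * y_{n+1} = (2x_n) * (y_n/2) = x_n * y_n
The product is conserved.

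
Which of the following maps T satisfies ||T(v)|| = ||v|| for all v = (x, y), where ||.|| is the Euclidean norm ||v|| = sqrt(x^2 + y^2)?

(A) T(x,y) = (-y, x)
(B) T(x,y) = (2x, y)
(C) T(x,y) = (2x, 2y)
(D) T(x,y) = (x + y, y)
A

A transformation preserves a norm if ||T(v)|| = ||v|| for every v; a single vector where the norm changes rules an option out.

(A) T(x,y) = (-y, x): preserves the norm -- it is an orthogonal map (a rotation/reflection), and (-y)^2 + (x)^2 simplifies to x^2 + y^2.
(B) T(x,y) = (2x, y): v = (1, 0) has norm sqrt((1)^2 + (0)^2) = 1, but T(v) = (2, 0) has norm 2 -- not preserved.
(C) T(x,y) = (2x, 2y): v = (1, 0) has norm sqrt((1)^2 + (0)^2) = 1, but T(v) = (2, 0) has norm 2 -- not preserved.
(D) T(x,y) = (x + y, y): v = (0, 1) has norm sqrt((0)^2 + (1)^2) = 1, but T(v) = (1, 1) has norm sqrt(2) -- not preserved.

Therefore the answer is (A).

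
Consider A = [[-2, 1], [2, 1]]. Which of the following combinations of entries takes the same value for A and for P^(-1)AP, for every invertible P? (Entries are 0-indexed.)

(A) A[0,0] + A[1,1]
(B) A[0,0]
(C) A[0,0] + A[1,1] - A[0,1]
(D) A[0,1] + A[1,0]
A

A[0,0] + A[1,1] is the trace of A. By the cyclic property of the trace, tr(P^(-1)AP) = tr(APP^(-1)) = tr(A), so it is the same for every matrix similar to A.

The other combinations are not similarity invariants. For example, take P = [[1, 1], [0, 1]] (det P = 1), so P^(-1) = [[1, -1], [0, 1]] and
B = P^(-1)AP = [[-4, -4], [2, 3]].
Evaluating each option on A and on B:
(A) A[0,0] + A[1,1]: -1 for A, -1 for B -> unchanged
(B) A[0,0]: -2 for A, -4 for B -> changes
(C) A[0,0] + A[1,1] - A[0,1]: -2 for A, 3 for B -> changes
(D) A[0,1] + A[1,0]: 3 for A, -2 for B -> changes

Only (A) A[0,0] + A[1,1] = -1 survives (and it does so for every P, not just this one), so it is the invariant.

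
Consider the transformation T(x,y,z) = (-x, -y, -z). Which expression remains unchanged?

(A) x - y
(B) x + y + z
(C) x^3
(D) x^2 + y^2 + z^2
D

Apply T(x,y,z) = (-x, -y, -z) to each option, i.e. replace (x, y, z) by the transformed coordinates.
Substitute the transformed coordinates into each option and compare with the original:
(A) x - y  ->  (-x) - (-y) = -x + y   [differs from x - y: not invariant]
(B) x + y + z  ->  (-x) + (-y) + (-z) = -x - y - z   [differs from x + y + z: not invariant]
(C) x^3  ->  (-x)^3 = -x^3   [differs from x^3: not invariant]
(D) x^2 + y^2 + z^2  ->  (-x)^2 + (-y)^2 + (-z)^2 = x^2 + y^2 + z^2   [equals x^2 + y^2 + z^2: invariant]

Only option (D), x^2 + y^2 + z^2, is unchanged by the transformation.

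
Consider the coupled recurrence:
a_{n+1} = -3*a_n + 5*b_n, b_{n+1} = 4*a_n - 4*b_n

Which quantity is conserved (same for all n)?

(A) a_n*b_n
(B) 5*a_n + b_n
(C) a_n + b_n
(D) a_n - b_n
C

Replace a_n by a_{n+1} = -3*a_n + 5*b_n and b_n by b_{n+1} = 4*a_n - 4*b_n in each option and simplify:
(A) a_n*b_n  ->  (-3*a_n + 5*b_n)*(4*a_n - 4*b_n) = -12*a_n^2 + 32*a_n*b_n - 20*b_n^2   [not conserved]
(B) 5*a_n + b_n  ->  5*(-3*a_n + 5*b_n) + (4*a_n - 4*b_n) = -11*a_n + 21*b_n   [not conserved]
(C) a_n + b_n  ->  (-3*a_n + 5*b_n) + (4*a_n - 4*b_n) = a_n + b_n   [conserved]
(D) a_n - b_n  ->  (-3*a_n + 5*b_n) - (4*a_n - 4*b_n) = -7*a_n + 9*b_n   [not conserved]

Only (C) a_n + b_n returns to itself after one step, so it is the conserved quantity.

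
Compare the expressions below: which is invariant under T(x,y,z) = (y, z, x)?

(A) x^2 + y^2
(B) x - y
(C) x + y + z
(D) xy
C

Apply T(x,y,z) = (y, z, x) to each option, i.e. replace (x, y, z) by the transformed coordinates.
Substitute the transformed coordinates into each option and compare with the original:
(A) x^2 + y^2  ->  (y)^2 + (z)^2 = y^2 + z^2   [differs from x^2 + y^2: not invariant]
(B) x - y  ->  (y) - (z) = y - z   [differs from x - y: not invariant]
(C) x + y + z  ->  (y) + (z) + (x) = x + y + z   [equals x + y + z: invariant]
(D) xy  ->  (y)(z) = yz   [differs from xy: not invariant]

Only option (C), x + y + z, is unchanged by the transformation.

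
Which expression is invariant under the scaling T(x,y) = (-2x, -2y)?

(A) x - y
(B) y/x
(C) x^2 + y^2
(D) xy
B

Under the uniform scaling T(x,y) = (-2x, -2y):
Substitute the transformed coordinates into each option and compare with the original:
(A) x - y  ->  (-2x) - (-2y) = -2x + 2y   [differs from x - y: not invariant]
(B) y/x  ->  (-2y)/(-2x) = y/x   [equals y/x: invariant]
(C) x^2 + y^2  ->  (-2x)^2 + (-2y)^2 = 4x^2 + 4y^2   [differs from x^2 + y^2: not invariant]
(D) xy  ->  (-2x)(-2y) = 4xy   [differs from xy: not invariant]

Only option (B), y/x, is unchanged by the transformation.
The common factor -2 cancels in a ratio of coordinates, while sums, products and sums of squares pick up factors of -2 or 4.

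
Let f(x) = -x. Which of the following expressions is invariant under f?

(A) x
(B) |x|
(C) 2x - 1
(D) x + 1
B

For f(x) = -x:
Applying f replaces x by -x. Since |-x| = |x|, the absolute value is unchanged by f, whereas x -> -x, 2x - 1 -> -2x - 1 and x + 1 -> -x + 1 all change.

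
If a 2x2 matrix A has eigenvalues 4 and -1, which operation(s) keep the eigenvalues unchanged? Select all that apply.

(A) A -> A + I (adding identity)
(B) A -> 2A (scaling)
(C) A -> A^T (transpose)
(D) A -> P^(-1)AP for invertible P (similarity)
C and D

Eigenvalues are preserved by:
1. Similarity transformations: A -> P^(-1)AP (same characteristic polynomial)
2. Transpose: A^T has the same eigenvalues as A

Eigenvalues are NOT preserved by:
- Adding identity: eigenvalues become 4+1, -1+1
- Scaling: eigenvalues become 8, -2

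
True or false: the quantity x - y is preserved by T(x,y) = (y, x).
False

Substitute T(x,y) = (y, x) into the expression and compare with the original.

Original: x - y
After applying T: (y) - (x) = -x + y

This differs from the original x - y (difference: -2x + 2y), so the expression is NOT invariant.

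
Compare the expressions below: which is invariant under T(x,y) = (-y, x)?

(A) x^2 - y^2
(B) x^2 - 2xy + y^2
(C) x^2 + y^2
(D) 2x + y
C

An expression E(x,y) is invariant under T if E(T(x,y)) = E(x,y). Here T(x,y) = (-y, x).
Substitute the transformed coordinates into each option and compare with the original:
(A) x^2 - y^2  ->  (-y)^2 - (x)^2 = -x^2 + y^2   [differs from x^2 - y^2: not invariant]
(B) x^2 - 2xy + y^2  ->  (-y)^2 - 2(-y)(x) + (x)^2 = x^2 + 2xy + y^2   [differs from x^2 - 2xy + y^2: not invariant]
(C) x^2 + y^2  ->  (-y)^2 + (x)^2 = x^2 + y^2   [equals x^2 + y^2: invariant]
(D) 2x + y  ->  2(-y) + (x) = x - 2y   [differs from 2x + y: not invariant]

Only option (C), x^2 + y^2, is unchanged by the transformation.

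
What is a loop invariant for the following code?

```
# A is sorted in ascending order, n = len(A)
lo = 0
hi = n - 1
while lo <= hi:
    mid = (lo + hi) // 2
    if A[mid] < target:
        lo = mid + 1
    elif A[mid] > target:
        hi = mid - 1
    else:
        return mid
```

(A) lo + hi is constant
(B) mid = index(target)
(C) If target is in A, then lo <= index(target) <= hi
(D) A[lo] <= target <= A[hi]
C

A loop invariant must hold before the first iteration and be re-established by every execution of the body.

(C) If target is in A, then lo <= index(target) <= hi: Before the loop [lo, hi] = [0, n-1] covers every index. When A[mid] < target, sortedness puts target strictly to the right of mid, so setting lo = mid + 1 keeps index(target) in [lo, hi]; symmetrically for hi = mid - 1. Hence 'if target is in A then lo <= index(target) <= hi' holds after every iteration, and when lo > hi it proves target is absent.

The other options fail:
(A) lo + hi is constant: each iteration moves exactly one of lo, hi, so lo + hi changes (e.g. 0 + (n-1) becomes (mid+1) + (n-1)).
(B) mid = index(target): mid is just the current probe; it equals index(target) only on the iteration that returns.
(D) A[lo] <= target <= A[hi]: fails when target is not in A (e.g. target < A[0] already violates it before the loop), so it is not maintained in general.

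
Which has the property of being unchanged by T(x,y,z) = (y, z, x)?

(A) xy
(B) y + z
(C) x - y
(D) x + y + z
D

Apply T(x,y,z) = (y, z, x) to each option, i.e. replace (x, y, z) by the transformed coordinates.
Substitute the transformed coordinates into each option and compare with the original:
(A) xy  ->  (y)(z) = yz   [differs from xy: not invariant]
(B) y + z  ->  (z) + (x) = x + z   [differs from y + z: not invariant]
(C) x - y  ->  (y) - (z) = y - z   [differs from x - y: not invariant]
(D) x + y + z  ->  (y) + (z) + (x) = x + y + z   [equals x + y + z: invariant]

Only option (D), x + y + z, is unchanged by the transformation.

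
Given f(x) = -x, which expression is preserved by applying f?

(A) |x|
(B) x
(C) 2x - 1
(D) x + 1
A

For f(x) = -x:
Applying f replaces x by -x. Since |-x| = |x|, the absolute value is unchanged by f, whereas x -> -x, 2x - 1 -> -2x - 1 and x + 1 -> -x + 1 all change.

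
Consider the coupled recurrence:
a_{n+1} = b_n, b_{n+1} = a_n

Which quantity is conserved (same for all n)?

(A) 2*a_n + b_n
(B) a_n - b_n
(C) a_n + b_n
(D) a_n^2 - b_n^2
C

Replace a_n by a_{n+1} = b_n and b_n by b_{n+1} = a_n in each option and simplify:
(A) 2*a_n + b_n  ->  2*(b_n) + (a_n) = a_n + 2*b_n   [not conserved]
(B) a_n - b_n  ->  (b_n) - (a_n) = -a_n + b_n   [not conserved]
(C) a_n + b_n  ->  (b_n) + (a_n) = a_n + b_n   [conserved]
(D) a_n^2 - b_n^2  ->  (b_n)^2 - (a_n)^2 = -a_n^2 + b_n^2   [not conserved]

Only (C) a_n + b_n returns to itself after one step, so it is the conserved quantity.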